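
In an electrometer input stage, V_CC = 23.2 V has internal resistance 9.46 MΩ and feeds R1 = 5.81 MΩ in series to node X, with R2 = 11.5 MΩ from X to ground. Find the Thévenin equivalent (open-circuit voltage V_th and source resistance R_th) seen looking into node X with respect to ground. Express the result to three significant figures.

R1' = 9.46 + 5.81 = 15.27 MΩ (source resistance + R1).
With X open, the divider is unloaded: V_th = 23.2 × 11.5/26.77 = 9.966 V.
With V_CC suppressed (replaced by a short), R_th = R1' ‖ R2 = (15.27 × 11.5)/(15.27 + 11.5) = 6.560 MΩ.

V_th ≈ 9.97 V, R_th ≈ 6.56 MΩ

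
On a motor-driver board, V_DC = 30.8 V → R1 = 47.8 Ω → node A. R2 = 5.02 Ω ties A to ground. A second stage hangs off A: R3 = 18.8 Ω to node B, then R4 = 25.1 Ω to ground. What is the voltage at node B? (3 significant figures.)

Node A sees R2 in parallel with the series input of stage 2, R3 + R4 = 43.90 Ω.
Effective lower resistance at A: R2 ‖ 43.90 = 4.505 Ω.
First divider: V_A = V_DC · 4.505/(47.8 + 4.505) = 2.653 V.
Stage 2 is unloaded, so V_B = V_A · R4/(R3+R4) = 2.653 × 25.1/43.90 = 1.517 V.

V_B ≈ 1.52 V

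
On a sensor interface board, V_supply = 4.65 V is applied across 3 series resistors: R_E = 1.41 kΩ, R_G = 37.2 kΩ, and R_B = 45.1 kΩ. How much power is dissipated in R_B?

ΣR = 83.71 kΩ → I = 4.65/83.71 = 0.05555 mA.
V(R_B) = I·R = 2.505 V; P = V·I = 2.505 × 0.05555 = 0.1392 mW.

P ≈ 0.139 mW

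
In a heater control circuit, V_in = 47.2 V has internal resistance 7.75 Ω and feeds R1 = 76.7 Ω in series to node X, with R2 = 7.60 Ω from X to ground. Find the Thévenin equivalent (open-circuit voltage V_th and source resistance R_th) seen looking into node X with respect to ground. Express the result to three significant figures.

R1' = 7.75 + 76.7 = 84.45 Ω (source resistance + R1).
Open-circuit (no load on X): V_th = V_in · R2/(R1' + R2) = 47.2 × 7.60/(84.45 + 7.60) = 3.897 V.
With V_in suppressed (replaced by a short), R_th = R1' ‖ R2 = (84.45 × 7.60)/(84.45 + 7.60) = 6.973 Ω.

V_th ≈ 3.90 V, R_th ≈ 6.97 Ω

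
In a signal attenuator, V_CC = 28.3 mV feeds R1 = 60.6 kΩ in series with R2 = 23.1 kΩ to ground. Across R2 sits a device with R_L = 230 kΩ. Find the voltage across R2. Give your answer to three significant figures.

First combine the lower leg with the load: R2 ‖ R_L = 20.99 kΩ.
Now apply the divider: V_out = 28.3 × 0.2573 = 7.281 mV.

V_out ≈ 7.28 mV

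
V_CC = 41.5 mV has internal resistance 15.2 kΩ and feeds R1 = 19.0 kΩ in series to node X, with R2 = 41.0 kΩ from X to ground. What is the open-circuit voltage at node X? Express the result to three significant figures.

V_th ≈ 22.6 mV

R1' = 15.2 + 19.0 = 34.20 kΩ (source resistance + R1).
With X open, the divider is unloaded: V_th = 41.5 × 41.0/75.20 = 22.63 mV.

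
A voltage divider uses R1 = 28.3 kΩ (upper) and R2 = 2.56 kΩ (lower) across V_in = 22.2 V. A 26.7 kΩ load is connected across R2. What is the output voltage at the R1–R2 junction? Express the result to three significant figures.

V_out ≈ 1.69 V

The load sits in parallel with R2, giving an effective lower resistance R2' = R2·R_L/(R2+R_L) = 2.336 kΩ.
Then V_out = V_in · R2'/(R1 + R2') = 22.2 × 2.336/30.64 = 1.693 V.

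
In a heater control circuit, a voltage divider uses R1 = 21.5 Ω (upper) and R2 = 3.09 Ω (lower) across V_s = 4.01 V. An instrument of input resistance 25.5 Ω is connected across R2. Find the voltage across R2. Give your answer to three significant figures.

V_out ≈ 0.456 V

First combine the lower leg with the load: R2 ‖ R_L = 2.756 Ω.
Voltage divider with the loaded lower leg: V_out = 4.01 × 2.756/(21.5 + 2.756) = 4.01 × 0.1136 = 0.4556 V.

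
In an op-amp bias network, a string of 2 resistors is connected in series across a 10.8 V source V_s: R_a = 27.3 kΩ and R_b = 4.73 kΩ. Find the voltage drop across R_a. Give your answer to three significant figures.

ΣR = 27.3 + 4.73 = 32.03 kΩ.
Voltage divider: V = V_s · (27.30 / 32.03) = 10.8 × 0.8523 = 9.205 V.

V ≈ 9.21 V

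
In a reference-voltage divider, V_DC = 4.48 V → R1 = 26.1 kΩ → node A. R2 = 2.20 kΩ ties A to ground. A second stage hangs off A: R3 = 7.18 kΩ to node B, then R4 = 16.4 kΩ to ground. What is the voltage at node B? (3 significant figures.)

V_B ≈ 0.223 V

The second stage (R3 + R4 = 23.58 kΩ) loads node A in parallel with R2.
R2 ‖ (R3+R4) = 2.012 kΩ.
V_A = 4.48 × 2.012/(26.1 + 2.012) = 0.3207 V.
Stage 2 is unloaded, so V_B = V_A · R4/(R3+R4) = 0.3207 × 16.4/23.58 = 0.2230 V.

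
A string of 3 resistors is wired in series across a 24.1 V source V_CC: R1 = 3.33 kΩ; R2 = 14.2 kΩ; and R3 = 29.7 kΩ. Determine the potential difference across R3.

Series total: ΣR = 3.33 + 14.2 + 29.7 = 47.23 kΩ.
V = V_CC · R/ΣR = 24.1 × 0.6288 = 15.15 V.

V ≈ 15.2 V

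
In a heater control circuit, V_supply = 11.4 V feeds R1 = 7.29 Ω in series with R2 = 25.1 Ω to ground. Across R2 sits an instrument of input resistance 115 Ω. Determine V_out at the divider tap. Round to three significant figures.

V_out ≈ 8.42 V

The load sits in parallel with R2, giving an effective lower resistance R2' = R2·R_L/(R2+R_L) = 20.60 Ω.
Now apply the divider: V_out = 11.4 × 0.7386 = 8.421 V.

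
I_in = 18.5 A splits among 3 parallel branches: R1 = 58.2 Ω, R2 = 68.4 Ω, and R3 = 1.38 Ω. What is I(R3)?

I ≈ 17.7 A

ΣG = 1/58.2 + 1/68.4 + 1/1.38 = 0.7564.
R3 takes the fraction G_k/ΣG = 0.7246/0.7564 = 0.9580, so I = 18.5 × 0.9580 = 17.72 A.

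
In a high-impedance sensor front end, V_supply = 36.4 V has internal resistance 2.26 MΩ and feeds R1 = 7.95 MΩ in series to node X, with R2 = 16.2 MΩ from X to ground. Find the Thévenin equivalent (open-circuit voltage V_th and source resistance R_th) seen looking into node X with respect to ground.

V_th ≈ 22.3 V, R_th ≈ 6.26 MΩ

R1' = 2.26 + 7.95 = 10.21 MΩ (source resistance + R1).
With X open, the divider is unloaded: V_th = 36.4 × 16.2/26.41 = 22.33 V.
Looking into X with the source shorted: R_th = R1'·R2/(R1'+R2) = 10.21 × 16.2/26.41 = 6.263 MΩ.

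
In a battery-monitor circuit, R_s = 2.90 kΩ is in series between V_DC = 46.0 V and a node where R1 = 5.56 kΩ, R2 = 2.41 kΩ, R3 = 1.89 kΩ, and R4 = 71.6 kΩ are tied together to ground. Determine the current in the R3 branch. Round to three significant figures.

Equivalent of the parallel group: R_p = 0.8788 kΩ.
V_A by voltage divider: V_A = 46.0 × 0.8788/(2.90 + 0.8788) = 10.70 V.
Branch current I = V_A/R3 = 10.70/1.89 = 5.660 mA.

I ≈ 5.66 mA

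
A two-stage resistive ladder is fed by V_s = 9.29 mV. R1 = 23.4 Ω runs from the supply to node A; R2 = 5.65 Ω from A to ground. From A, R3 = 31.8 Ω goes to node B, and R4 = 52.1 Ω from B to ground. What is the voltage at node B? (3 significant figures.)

V_B ≈ 1.06 mV

Looking into the second stage from A: R3 + R4 = 83.90 Ω appears in parallel with R2.
R2 ‖ (R3+R4) = 5.294 Ω.
V_A = 9.29 × 5.294/(23.4 + 5.294) = 1.714 mV.
V_B = V_A × 0.6210 = 1.064 mV.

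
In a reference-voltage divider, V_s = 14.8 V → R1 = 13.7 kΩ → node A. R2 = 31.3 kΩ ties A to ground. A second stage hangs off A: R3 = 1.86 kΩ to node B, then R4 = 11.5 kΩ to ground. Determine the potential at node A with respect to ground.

V_A ≈ 6.01 V

Node A sees R2 in parallel with the series input of stage 2, R3 + R4 = 13.36 kΩ.
R2 ‖ (R3+R4) = 9.363 kΩ.
V_A = 14.8 × 9.363/(13.7 + 9.363) = 6.009 V.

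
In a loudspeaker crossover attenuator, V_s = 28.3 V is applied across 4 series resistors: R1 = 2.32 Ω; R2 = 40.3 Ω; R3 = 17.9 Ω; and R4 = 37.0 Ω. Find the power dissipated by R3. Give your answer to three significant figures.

ΣR = 97.52 Ω → I = 28.3/97.52 = 0.2902 A.
V(R3) = I·R = 5.195 V; P = V·I = 5.195 × 0.2902 = 1.507 W.

P ≈ 1.51 W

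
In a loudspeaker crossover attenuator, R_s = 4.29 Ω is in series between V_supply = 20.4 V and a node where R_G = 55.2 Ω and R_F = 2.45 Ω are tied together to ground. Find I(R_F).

Combine the parallel branches: R_p = (1/55.2 + 1/2.45)⁻¹ = 2.346 Ω.
Node voltage V_A = V_supply · R_p/(R_s + R_p) = 20.4 × 0.3535 = 7.212 V.
Branch current I = V_A/R_F = 7.212/2.45 = 2.944 A.

I ≈ 2.94 A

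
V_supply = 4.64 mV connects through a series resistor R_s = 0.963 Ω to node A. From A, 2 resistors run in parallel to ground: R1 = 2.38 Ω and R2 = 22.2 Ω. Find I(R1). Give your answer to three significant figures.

I ≈ 1.35 mA

Parallel bank: R_p = 1/(1/2.38 + 1/22.2) = 2.150 Ω.
Node voltage V_A = V_supply · R_p/(R_s + R_p) = 4.64 × 0.6906 = 3.204 mV.
Branch current I = V_A/R1 = 3.204/2.38 = 1.346 mA.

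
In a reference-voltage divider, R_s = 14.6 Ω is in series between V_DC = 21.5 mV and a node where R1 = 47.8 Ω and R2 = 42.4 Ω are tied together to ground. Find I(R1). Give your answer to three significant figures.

I ≈ 0.273 mA

Parallel bank: R_p = 1/(1/47.8 + 1/42.4) = 22.47 Ω.
V_A = 21.5 × 22.47/37.07 = 13.03 mV.
Branch current I = V_A/R1 = 13.03/47.8 = 0.2726 mA.
(Check via current divider: I_total = 0.5800 mA; share G_k/ΣG = 0.4701 → same result.)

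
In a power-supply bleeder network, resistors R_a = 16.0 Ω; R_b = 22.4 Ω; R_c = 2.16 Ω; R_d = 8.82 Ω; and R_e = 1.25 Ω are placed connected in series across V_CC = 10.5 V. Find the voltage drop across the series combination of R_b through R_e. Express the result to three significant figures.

ΣR = 16.0 + 22.4 + 2.16 + 8.82 + 1.25 = 50.63 Ω.
R_{R_b..R_e} = 22.4 + 2.16 + 8.82 + 1.25 = 34.63 Ω.
Voltage divider: V = V_CC · (34.63 / 50.63) = 10.5 × 0.6840 = 7.182 V.

V ≈ 7.18 V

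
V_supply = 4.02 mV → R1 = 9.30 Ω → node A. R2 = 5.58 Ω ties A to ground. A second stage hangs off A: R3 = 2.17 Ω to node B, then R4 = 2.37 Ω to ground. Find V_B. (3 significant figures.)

The second stage (R3 + R4 = 4.540 Ω) loads node A in parallel with R2.
R2 ‖ (R3+R4) = 2.503 Ω.
V_A = 4.02 × 2.503/(9.30 + 2.503) = 0.8526 mV.
Then the unloaded second divider: V_B = V_A × R4/(R3+R4) = 0.8526 × 0.5220 = 0.4451 mV.

V_B ≈ 0.445 mV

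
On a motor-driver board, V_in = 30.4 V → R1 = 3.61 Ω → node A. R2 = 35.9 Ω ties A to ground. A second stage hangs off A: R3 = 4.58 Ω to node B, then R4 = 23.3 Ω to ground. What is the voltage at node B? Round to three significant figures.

V_B ≈ 20.7 V

Node A sees R2 in parallel with the series input of stage 2, R3 + R4 = 27.88 Ω.
R2 ‖ (R3+R4) = 15.69 Ω.
V_A = 30.4 × 15.69/(3.61 + 15.69) = 24.71 V.
V_B = V_A × 0.8357 = 20.65 V.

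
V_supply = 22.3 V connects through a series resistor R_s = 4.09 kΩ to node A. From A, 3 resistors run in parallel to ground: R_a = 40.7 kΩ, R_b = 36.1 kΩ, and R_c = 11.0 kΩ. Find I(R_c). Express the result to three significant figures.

Combine the parallel branches: R_p = (1/40.7 + 1/36.1 + 1/11.0)⁻¹ = 6.984 kΩ.
V_A by voltage divider: V_A = 22.3 × 6.984/(4.09 + 6.984) = 14.06 V.
I(R_c) = V_A / R_c = 14.06/11.0 = 1.279 mA.
(Check via current divider: I_total = 2.014 mA; share G_k/ΣG = 0.6349 → same result.)

I ≈ 1.28 mA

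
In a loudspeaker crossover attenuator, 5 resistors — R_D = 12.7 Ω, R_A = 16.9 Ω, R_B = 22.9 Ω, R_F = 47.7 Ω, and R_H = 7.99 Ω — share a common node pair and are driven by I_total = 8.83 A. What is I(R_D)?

ΣG = 1/12.7 + 1/16.9 + 1/22.9 + 1/47.7 + 1/7.99 = 0.3277.
R_D takes the fraction G_k/ΣG = 0.07874/0.3277 = 0.2403, so I = 8.83 × 0.2403 = 2.122 A.

I ≈ 2.12 A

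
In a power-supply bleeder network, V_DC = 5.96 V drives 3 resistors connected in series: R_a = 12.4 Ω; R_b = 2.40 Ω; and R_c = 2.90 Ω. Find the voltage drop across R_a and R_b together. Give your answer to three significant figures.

Series total: ΣR = 12.4 + 2.40 + 2.90 = 17.70 Ω.
R_{R_a..R_b} = 12.4 + 2.40 = 14.80 Ω.
Voltage divider: V = V_DC · (14.80 / 17.70) = 5.96 × 0.8362 = 4.984 V.

V ≈ 4.98 V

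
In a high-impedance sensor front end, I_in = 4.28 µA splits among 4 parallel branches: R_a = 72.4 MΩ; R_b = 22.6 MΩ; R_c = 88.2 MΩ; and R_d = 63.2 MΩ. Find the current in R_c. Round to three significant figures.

I ≈ 0.569 µA

Total conductance ΣG = 1/72.4 + 1/22.6 + 1/88.2 + 1/63.2 = 0.08522 (units of 1/MΩ).
Current divider: I(R_c) = I_in · G_k/ΣG = 4.28 × (0.01134/0.08522) = 4.28 × 0.1330 = 0.5694 µA.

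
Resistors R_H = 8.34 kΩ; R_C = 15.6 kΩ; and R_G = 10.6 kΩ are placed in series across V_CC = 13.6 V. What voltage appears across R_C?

ΣR = 8.34 + 15.6 + 10.6 = 34.54 kΩ.
V = V_CC · R/ΣR = 13.6 × 0.4517 = 6.142 V.

V ≈ 6.14 V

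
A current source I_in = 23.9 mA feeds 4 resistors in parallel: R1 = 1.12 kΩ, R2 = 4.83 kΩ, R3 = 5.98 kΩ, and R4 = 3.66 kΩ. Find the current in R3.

I ≈ 2.59 mA

Total conductance ΣG = 1/1.12 + 1/4.83 + 1/5.98 + 1/3.66 = 1.540 (units of 1/kΩ).
R3 takes the fraction G_k/ΣG = 0.1672/1.540 = 0.1086, so I = 23.9 × 0.1086 = 2.595 mA.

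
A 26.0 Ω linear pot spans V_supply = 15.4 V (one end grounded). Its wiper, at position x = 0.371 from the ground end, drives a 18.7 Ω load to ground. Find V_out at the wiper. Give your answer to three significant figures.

V_out ≈ 4.31 V

Split the track: R_lower = x·R_p = 9.646 Ω, R_upper = (1−x)·R_p = 16.35 Ω.
R_L loads the lower segment: effective lower R = 6.364 Ω.
V_out = 15.4 × 6.364/(16.35 + 6.364) = 4.314 V.
(Unloaded: V_out = x·V_supply = 5.71 V.)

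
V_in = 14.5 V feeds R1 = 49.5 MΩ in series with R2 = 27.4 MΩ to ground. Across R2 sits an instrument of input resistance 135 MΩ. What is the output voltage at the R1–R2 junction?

First combine the lower leg with the load: R2 ‖ R_L = 22.78 MΩ.
Then V_out = V_in · R2'/(R1 + R2') = 14.5 × 22.78/72.28 = 4.569 V.

V_out ≈ 4.57 V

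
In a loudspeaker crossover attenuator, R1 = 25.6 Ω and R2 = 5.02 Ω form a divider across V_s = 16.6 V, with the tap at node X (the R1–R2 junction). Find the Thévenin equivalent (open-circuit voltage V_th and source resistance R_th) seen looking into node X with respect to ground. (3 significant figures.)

V_th ≈ 2.72 V, R_th ≈ 4.20 Ω

With X open, the divider is unloaded: V_th = 16.6 × 5.02/30.62 = 2.721 V.
Zeroing V_s shorts the top of R1 to ground, so R_th = R1 ‖ R2 = 4.197 Ω.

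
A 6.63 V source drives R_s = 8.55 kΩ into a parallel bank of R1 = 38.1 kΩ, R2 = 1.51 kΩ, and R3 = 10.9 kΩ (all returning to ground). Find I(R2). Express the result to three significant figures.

I ≈ 0.572 mA

Parallel bank: R_p = 1/(1/38.1 + 1/1.51 + 1/10.9) = 1.282 kΩ.
V_A by voltage divider: V_A = 6.63 × 1.282/(8.55 + 1.282) = 0.8643 V.
Branch current I = V_A/R2 = 0.8643/1.51 = 0.5724 mA.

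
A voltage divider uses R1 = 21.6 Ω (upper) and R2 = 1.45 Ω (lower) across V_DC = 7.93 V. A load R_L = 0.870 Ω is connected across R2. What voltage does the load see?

The load sits in parallel with R2, giving an effective lower resistance R2' = R2·R_L/(R2+R_L) = 0.5437 Ω.
Voltage divider with the loaded lower leg: V_out = 7.93 × 0.5437/(21.6 + 0.5437) = 7.93 × 0.02456 = 0.1947 V.

V_out ≈ 0.195 V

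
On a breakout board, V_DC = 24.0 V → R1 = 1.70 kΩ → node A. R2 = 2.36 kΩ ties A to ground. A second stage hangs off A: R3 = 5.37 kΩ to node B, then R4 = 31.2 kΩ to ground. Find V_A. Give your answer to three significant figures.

V_A ≈ 13.6 V

The second stage (R3 + R4 = 36.57 kΩ) loads node A in parallel with R2.
R2 ‖ (R3+R4) = 2.217 kΩ.
So V_A = 24.0 × 0.5660 = 13.58 V.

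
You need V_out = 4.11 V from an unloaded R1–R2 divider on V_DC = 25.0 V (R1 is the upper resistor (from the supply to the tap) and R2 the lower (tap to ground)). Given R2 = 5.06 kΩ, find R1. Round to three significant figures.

V_out/V_DC = R2/(R1+R2) = 0.1644.
So R1 = R2 · (V_DC/V_out − 1) = 5.06 × (25.0/4.11 − 1) = 5.06 × 5.083 = 25.72 kΩ.

R1 ≈ 25.7 kΩ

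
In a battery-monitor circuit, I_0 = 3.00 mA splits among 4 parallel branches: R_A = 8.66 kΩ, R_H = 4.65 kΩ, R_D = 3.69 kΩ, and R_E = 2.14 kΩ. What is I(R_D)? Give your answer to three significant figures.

Conductances: ΣG = 1/8.66 + 1/4.65 + 1/3.69 + 1/2.14 = 1.069 (1/kΩ).
By the current-divider rule, I = I_0 · G_k/ΣG = 3.00 × 0.2536 = 0.7607 mA.

I ≈ 0.761 mA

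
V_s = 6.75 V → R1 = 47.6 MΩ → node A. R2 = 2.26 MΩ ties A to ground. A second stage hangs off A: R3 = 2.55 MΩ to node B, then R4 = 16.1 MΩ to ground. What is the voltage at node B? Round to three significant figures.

V_B ≈ 0.237 V

Looking into the second stage from A: R3 + R4 = 18.65 MΩ appears in parallel with R2.
R2 ‖ (R3+R4) = 2.016 MΩ.
V_A = 6.75 × 2.016/(47.6 + 2.016) = 0.2742 V.
V_B = V_A × 0.8633 = 0.2367 V.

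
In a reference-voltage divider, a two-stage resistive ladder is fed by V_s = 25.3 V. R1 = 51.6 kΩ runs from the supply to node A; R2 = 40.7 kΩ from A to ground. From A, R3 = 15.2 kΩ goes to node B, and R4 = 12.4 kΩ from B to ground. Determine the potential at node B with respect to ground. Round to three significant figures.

V_B ≈ 2.75 V

The second stage (R3 + R4 = 27.60 kΩ) loads node A in parallel with R2.
R2 ‖ (R3+R4) = 16.45 kΩ.
V_A = 25.3 × 16.45/(51.6 + 16.45) = 6.115 V.
V_B = V_A × 0.4493 = 2.747 V.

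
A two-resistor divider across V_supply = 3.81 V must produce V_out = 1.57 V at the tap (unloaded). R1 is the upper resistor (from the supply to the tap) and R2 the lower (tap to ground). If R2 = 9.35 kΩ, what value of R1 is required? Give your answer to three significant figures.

R1 ≈ 13.3 kΩ

Required fraction k = V_out/V_supply = 0.4121.
R1 = R2·(1/k − 1) = 9.35 × 1.427 = 13.34 kΩ.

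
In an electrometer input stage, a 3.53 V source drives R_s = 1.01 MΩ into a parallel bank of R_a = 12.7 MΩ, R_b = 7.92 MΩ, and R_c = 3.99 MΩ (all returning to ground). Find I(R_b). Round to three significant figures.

I ≈ 0.305 µA

Equivalent of the parallel group: R_p = 2.195 MΩ.
V_A by voltage divider: V_A = 3.53 × 2.195/(1.01 + 2.195) = 2.418 V.
I(R_b) = V_A / R_b = 2.418/7.92 = 0.3052 µA.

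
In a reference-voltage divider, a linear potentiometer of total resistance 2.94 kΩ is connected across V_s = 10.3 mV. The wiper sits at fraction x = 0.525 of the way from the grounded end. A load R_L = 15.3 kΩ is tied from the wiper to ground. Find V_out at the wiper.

V_out ≈ 5.16 mV

The pot divides into 1.396 kΩ above the wiper and 1.544 kΩ below.
R_L loads the lower segment: effective lower R = 1.402 kΩ.
V_out = 10.3 × 1.402/(1.396 + 1.402) = 5.160 mV.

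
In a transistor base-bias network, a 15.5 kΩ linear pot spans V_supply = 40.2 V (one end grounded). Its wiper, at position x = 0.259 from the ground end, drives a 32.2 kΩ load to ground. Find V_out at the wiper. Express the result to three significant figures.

V_out ≈ 9.53 V

Split the track: R_lower = x·R_p = 4.014 kΩ, R_upper = (1−x)·R_p = 11.49 kΩ.
(x·R_p) ‖ R_L = 3.569 kΩ.
Loaded-divider output: V_out = 40.2 × 0.2371 = 9.531 V.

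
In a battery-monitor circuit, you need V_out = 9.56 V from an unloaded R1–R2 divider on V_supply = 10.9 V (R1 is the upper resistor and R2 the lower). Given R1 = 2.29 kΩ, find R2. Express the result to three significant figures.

Required fraction k = V_out/V_supply = 0.8771.
So R2 = R1 · V_out/(V_supply − V_out) = 2.29 × 9.56/(10.9 − 9.56) = 2.29 × 7.134 = 16.34 kΩ.

R2 ≈ 16.3 kΩ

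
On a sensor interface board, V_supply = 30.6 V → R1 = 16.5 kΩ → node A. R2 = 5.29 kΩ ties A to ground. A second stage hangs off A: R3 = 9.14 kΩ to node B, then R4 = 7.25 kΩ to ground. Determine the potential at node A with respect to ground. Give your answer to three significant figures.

V_A ≈ 5.97 V

Node A sees R2 in parallel with the series input of stage 2, R3 + R4 = 16.39 kΩ.
Effective lower resistance at A: R2 ‖ 16.39 = 3.999 kΩ.
V_A = 30.6 × 3.999/(16.5 + 3.999) = 5.970 V.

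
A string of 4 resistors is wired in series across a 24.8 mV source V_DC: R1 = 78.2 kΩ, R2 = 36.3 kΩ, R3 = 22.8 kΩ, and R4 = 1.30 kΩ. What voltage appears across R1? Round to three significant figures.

V ≈ 14.0 mV

ΣR = 78.2 + 36.3 + 22.8 + 1.30 = 138.6 kΩ.
By the voltage-divider rule, V = 24.8 × 78.20/138.6 = 13.99 mV.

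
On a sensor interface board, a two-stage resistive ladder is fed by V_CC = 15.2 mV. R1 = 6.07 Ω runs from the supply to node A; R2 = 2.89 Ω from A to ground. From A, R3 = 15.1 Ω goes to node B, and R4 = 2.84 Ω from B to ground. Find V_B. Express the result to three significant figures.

V_B ≈ 0.700 mV

Looking into the second stage from A: R3 + R4 = 17.94 Ω appears in parallel with R2.
R2 ‖ (R3+R4) = 2.489 Ω.
So V_A = 15.2 × 0.2908 = 4.420 mV.
V_B = V_A × 0.1583 = 0.6998 mV.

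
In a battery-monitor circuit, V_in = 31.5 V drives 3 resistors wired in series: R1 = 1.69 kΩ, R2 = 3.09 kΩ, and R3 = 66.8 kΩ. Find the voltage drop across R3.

ΣR = 1.69 + 3.09 + 66.8 = 71.58 kΩ.
By the voltage-divider rule, V = 31.5 × 66.80/71.58 = 29.40 V.

V ≈ 29.4 V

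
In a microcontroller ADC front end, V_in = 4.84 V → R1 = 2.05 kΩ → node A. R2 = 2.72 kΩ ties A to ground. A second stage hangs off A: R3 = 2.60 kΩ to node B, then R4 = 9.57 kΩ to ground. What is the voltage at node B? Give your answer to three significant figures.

Node A sees R2 in parallel with the series input of stage 2, R3 + R4 = 12.17 kΩ.
Effective lower resistance at A: R2 ‖ 12.17 = 2.223 kΩ.
V_A = 4.84 × 2.223/(2.05 + 2.223) = 2.518 V.
V_B = V_A × 0.7864 = 1.980 V.

V_B ≈ 1.98 V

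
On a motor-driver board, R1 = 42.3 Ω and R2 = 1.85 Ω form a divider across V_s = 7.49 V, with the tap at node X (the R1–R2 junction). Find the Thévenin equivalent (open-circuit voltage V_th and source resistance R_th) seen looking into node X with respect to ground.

V_th ≈ 0.314 V, R_th ≈ 1.77 Ω

Open-circuit (no load on X): V_th = V_s · R2/(R1 + R2) = 7.49 × 1.85/(42.30 + 1.85) = 0.3139 V.
Zeroing V_s shorts the top of R1 to ground, so R_th = R1 ‖ R2 = 1.772 Ω.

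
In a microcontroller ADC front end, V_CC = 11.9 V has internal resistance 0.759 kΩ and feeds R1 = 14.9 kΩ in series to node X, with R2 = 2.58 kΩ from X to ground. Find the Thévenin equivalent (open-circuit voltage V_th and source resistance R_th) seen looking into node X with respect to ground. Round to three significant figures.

V_th ≈ 1.68 V, R_th ≈ 2.22 kΩ

R1' = 0.759 + 14.9 = 15.66 kΩ (source resistance + R1).
Open-circuit (no load on X): V_th = V_CC · R2/(R1' + R2) = 11.9 × 2.58/(15.66 + 2.58) = 1.683 V.
Looking into X with the source shorted: R_th = R1'·R2/(R1'+R2) = 15.66 × 2.58/18.24 = 2.215 kΩ.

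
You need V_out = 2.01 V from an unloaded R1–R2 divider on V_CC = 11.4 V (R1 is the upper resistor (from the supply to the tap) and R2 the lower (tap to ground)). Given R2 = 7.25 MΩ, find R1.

R1 ≈ 33.9 MΩ

V_out/V_CC = R2/(R1+R2) = 0.1763.
Rearranging, R1 = R2·(1−k)/k = 7.25 × 4.672 = 33.87 MΩ.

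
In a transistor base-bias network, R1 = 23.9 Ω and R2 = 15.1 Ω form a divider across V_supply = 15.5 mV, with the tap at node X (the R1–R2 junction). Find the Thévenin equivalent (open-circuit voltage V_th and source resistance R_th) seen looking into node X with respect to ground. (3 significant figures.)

With X open, the divider is unloaded: V_th = 15.5 × 15.1/39.00 = 6.001 mV.
Looking into X with the source shorted: R_th = R1·R2/(R1+R2) = 23.90 × 15.1/39.00 = 9.254 Ω.

V_th ≈ 6.00 mV, R_th ≈ 9.25 Ω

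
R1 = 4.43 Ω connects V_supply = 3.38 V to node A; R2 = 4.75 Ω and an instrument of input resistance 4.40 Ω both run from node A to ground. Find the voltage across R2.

R2 ‖ R_L = (4.75 × 4.40)/(4.75 + 4.40) = 2.284 Ω.
Voltage divider with the loaded lower leg: V_out = 3.38 × 2.284/(4.43 + 2.284) = 3.38 × 0.3402 = 1.150 V.
(Unloaded it would be 1.75 V; the load pulls it down.)

V_out ≈ 1.15 V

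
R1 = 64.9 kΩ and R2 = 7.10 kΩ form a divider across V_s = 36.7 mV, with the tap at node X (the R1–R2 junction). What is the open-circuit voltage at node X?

V_th ≈ 3.62 mV

Open-circuit (no load on X): V_th = V_s · R2/(R1 + R2) = 36.7 × 7.10/(64.90 + 7.10) = 3.619 mV.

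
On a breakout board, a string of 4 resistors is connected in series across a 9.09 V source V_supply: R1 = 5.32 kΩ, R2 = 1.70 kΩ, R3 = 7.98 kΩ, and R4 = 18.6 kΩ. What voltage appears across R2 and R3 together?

V ≈ 2.62 V

Series total: ΣR = 5.32 + 1.70 + 7.98 + 18.6 = 33.60 kΩ.
R_{R2..R3} = 1.70 + 7.98 = 9.680 kΩ.
V = V_supply · R/ΣR = 9.09 × 0.2881 = 2.619 V.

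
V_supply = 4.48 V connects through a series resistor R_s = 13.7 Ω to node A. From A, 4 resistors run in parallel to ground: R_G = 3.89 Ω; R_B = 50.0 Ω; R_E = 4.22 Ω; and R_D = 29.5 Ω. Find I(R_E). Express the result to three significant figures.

I ≈ 0.125 A

Combine the parallel branches: R_p = (1/3.89 + 1/50.0 + 1/4.22 + 1/29.5)⁻¹ = 1.825 Ω.
V_A by voltage divider: V_A = 4.48 × 1.825/(13.7 + 1.825) = 0.5266 V.
Branch current I = V_A/R_E = 0.5266/4.22 = 0.1248 A.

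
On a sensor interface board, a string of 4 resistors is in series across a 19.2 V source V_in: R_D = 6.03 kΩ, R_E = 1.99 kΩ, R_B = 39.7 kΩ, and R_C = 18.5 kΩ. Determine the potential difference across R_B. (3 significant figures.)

Series total: ΣR = 6.03 + 1.99 + 39.7 + 18.5 = 66.22 kΩ.
V = V_in · R/ΣR = 19.2 × 0.5995 = 11.51 V.

V ≈ 11.5 V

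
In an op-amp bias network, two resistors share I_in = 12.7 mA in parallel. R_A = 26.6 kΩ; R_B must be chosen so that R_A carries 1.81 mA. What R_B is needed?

In a two-way split, I_A/I_in = R_B/(R_A + R_B).
1.81/12.7 = R_B/(R_A + R_B) → R_B = R_A · (0.1425)/(1 − 0.1425) = 26.6 × 0.1662 = 4.421 kΩ.

R_B ≈ 4.42 kΩ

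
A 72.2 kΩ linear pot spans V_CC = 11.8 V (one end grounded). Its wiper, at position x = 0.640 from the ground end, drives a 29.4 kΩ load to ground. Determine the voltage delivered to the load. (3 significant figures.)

V_out ≈ 4.82 V

Lower segment x·R_p = 46.21 kΩ; upper segment (1−x)·R_p = 25.99 kΩ.
R_L loads the lower segment: effective lower R = 17.97 kΩ.
V_out = 11.8 × 17.97/(25.99 + 17.97) = 4.823 V.
(Unloaded: V_out = x·V_CC = 7.55 V.)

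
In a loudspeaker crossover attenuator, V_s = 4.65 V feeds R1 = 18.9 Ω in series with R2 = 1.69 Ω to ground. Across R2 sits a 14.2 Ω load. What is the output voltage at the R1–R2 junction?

First combine the lower leg with the load: R2 ‖ R_L = 1.510 Ω.
Voltage divider with the loaded lower leg: V_out = 4.65 × 1.510/(18.9 + 1.510) = 4.65 × 0.07400 = 0.3441 V.

V_out ≈ 0.344 V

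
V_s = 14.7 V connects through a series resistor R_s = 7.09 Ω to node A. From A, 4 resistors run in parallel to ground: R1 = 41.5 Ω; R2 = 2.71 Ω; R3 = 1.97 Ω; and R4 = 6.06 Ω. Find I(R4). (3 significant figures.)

I ≈ 0.284 A

Parallel bank: R_p = 1/(1/41.5 + 1/2.71 + 1/1.97 + 1/6.06) = 0.9383 Ω.
V_A by voltage divider: V_A = 14.7 × 0.9383/(7.09 + 0.9383) = 1.718 V.
I(R4) = V_A / R4 = 1.718/6.06 = 0.2835 A.
(Equivalently: I_total = 1.831 A, then current-divider fraction G_k/ΣG = 0.1548.)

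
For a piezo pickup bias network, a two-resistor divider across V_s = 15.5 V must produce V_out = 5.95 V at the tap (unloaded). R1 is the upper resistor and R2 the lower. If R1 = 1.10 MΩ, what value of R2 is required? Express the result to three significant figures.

V_out/V_s = R2/(R1+R2) = 0.3839.
R2 = R1 · 0.3839/(1 − 0.3839) = 0.6853 MΩ.

R2 ≈ 0.685 MΩ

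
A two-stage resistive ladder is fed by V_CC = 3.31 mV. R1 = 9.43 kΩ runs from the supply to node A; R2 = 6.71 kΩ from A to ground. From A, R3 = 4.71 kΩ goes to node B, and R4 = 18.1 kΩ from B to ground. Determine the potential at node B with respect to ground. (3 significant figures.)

V_B ≈ 0.932 mV

Node A sees R2 in parallel with the series input of stage 2, R3 + R4 = 22.81 kΩ.
Effective lower resistance at A: R2 ‖ 22.81 = 5.185 kΩ.
First divider: V_A = V_CC · 5.185/(9.43 + 5.185) = 1.174 mV.
V_B = V_A × 0.7935 = 0.9318 mV.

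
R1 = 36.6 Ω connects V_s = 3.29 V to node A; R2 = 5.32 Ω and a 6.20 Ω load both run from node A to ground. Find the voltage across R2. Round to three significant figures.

V_out ≈ 0.239 V

The load sits in parallel with R2, giving an effective lower resistance R2' = R2·R_L/(R2+R_L) = 2.863 Ω.
Then V_out = V_s · R2'/(R1 + R2') = 3.29 × 2.863/39.46 = 0.2387 V.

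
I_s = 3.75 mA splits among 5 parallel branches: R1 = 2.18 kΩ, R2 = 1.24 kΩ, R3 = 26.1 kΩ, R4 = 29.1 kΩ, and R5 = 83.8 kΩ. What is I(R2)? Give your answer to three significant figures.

I ≈ 2.24 mA

ΣG = 1/2.18 + 1/1.24 + 1/26.1 + 1/29.1 + 1/83.8 = 1.350.
By the current-divider rule, I = I_s · G_k/ΣG = 3.75 × 0.5975 = 2.241 mA.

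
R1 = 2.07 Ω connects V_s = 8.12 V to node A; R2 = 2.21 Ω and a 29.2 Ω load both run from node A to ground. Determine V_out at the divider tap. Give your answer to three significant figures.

The load sits in parallel with R2, giving an effective lower resistance R2' = R2·R_L/(R2+R_L) = 2.055 Ω.
Now apply the divider: V_out = 8.12 × 0.4981 = 4.045 V.
(Unloaded it would be 4.19 V; the load pulls it down.)

V_out ≈ 4.04 V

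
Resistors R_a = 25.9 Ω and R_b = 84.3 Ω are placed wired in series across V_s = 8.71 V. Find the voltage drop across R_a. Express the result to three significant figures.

V ≈ 2.05 V

ΣR = 25.9 + 84.3 = 110.2 Ω.
Voltage divider: V = V_s · (25.90 / 110.2) = 8.71 × 0.2350 = 2.047 V.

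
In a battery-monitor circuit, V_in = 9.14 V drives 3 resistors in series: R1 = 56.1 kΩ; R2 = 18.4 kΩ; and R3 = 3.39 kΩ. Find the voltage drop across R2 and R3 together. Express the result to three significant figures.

Total series resistance ΣR = 56.1 + 18.4 + 3.39 = 77.89 kΩ.
R_{R2..R3} = 18.4 + 3.39 = 21.79 kΩ.
V = V_in · R/ΣR = 9.14 × 0.2798 = 2.557 V.

V ≈ 2.56 V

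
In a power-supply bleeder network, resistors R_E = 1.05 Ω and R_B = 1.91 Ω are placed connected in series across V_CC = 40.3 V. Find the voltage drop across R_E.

V ≈ 14.3 V

Series total: ΣR = 1.05 + 1.91 = 2.960 Ω.
V = V_CC · R/ΣR = 40.3 × 0.3547 = 14.30 V.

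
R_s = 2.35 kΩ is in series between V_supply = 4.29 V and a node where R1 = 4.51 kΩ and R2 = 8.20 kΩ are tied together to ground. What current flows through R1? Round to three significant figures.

Combine the parallel branches: R_p = (1/4.51 + 1/8.20)⁻¹ = 2.910 kΩ.
V_A by voltage divider: V_A = 4.29 × 2.910/(2.35 + 2.910) = 2.373 V.
Branch current I = V_A/R1 = 2.373/4.51 = 0.5262 mA.

I ≈ 0.526 mA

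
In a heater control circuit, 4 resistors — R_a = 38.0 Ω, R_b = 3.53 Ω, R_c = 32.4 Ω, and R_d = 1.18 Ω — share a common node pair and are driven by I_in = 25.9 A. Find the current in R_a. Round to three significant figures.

I ≈ 0.574 A

ΣG = 1/38.0 + 1/3.53 + 1/32.4 + 1/1.18 = 1.188.
R_a takes the fraction G_k/ΣG = 0.02632/1.188 = 0.02215, so I = 25.9 × 0.02215 = 0.5738 A.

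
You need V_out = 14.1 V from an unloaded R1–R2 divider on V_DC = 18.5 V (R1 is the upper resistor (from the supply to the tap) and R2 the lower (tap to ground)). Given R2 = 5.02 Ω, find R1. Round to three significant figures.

Required fraction k = V_out/V_DC = 0.7622.
So R1 = R2 · (V_DC/V_out − 1) = 5.02 × (18.5/14.1 − 1) = 5.02 × 0.3121 = 1.567 Ω.

R1 ≈ 1.57 Ω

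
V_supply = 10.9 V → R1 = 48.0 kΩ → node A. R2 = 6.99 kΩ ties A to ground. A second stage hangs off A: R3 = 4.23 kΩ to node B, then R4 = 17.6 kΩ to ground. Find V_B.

V_B ≈ 0.873 V

Looking into the second stage from A: R3 + R4 = 21.83 kΩ appears in parallel with R2.
R2 ‖ (R3+R4) = 5.295 kΩ.
First divider: V_A = V_supply · 5.295/(48.0 + 5.295) = 1.083 V.
Stage 2 is unloaded, so V_B = V_A · R4/(R3+R4) = 1.083 × 17.6/21.83 = 0.8730 V.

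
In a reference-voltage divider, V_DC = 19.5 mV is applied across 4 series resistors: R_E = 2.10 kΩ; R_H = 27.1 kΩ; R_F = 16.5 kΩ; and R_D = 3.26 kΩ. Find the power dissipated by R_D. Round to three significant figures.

Series current I = V_DC/ΣR = 19.5/48.96 = 0.3983 µA.
P = I²R = 0.1586 × 3.26 = 0.5171 nW.

P ≈ 0.517 nW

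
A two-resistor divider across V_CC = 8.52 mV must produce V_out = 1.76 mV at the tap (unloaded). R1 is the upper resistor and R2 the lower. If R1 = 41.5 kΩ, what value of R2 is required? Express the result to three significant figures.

R2 ≈ 10.8 kΩ

V_out/V_CC = R2/(R1+R2) = 0.2066.
R2 = R1 · 0.2066/(1 − 0.2066) = 10.80 kΩ.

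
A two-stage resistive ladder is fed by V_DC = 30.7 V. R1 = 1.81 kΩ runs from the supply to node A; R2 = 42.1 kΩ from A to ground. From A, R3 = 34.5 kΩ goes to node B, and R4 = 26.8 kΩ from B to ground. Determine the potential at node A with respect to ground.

V_A ≈ 28.6 V

The second stage (R3 + R4 = 61.30 kΩ) loads node A in parallel with R2.
R2 ‖ (R3+R4) = 24.96 kΩ.
V_A = 30.7 × 24.96/(1.81 + 24.96) = 28.62 V.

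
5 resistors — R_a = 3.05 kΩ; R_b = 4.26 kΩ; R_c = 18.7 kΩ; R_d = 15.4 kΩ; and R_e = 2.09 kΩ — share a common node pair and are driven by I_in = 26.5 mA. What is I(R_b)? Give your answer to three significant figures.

I ≈ 5.36 mA

Conductances: ΣG = 1/3.05 + 1/4.26 + 1/18.7 + 1/15.4 + 1/2.09 = 1.159 (1/kΩ).
By the current-divider rule, I = I_in · G_k/ΣG = 26.5 × 0.2025 = 5.365 mA.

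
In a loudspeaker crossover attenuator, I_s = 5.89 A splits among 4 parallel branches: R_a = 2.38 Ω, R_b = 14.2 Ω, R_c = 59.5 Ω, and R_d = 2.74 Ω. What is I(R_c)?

I ≈ 0.113 A

Conductances: ΣG = 1/2.38 + 1/14.2 + 1/59.5 + 1/2.74 = 0.8724 (1/Ω).
Current divider: I(R_c) = I_s · G_k/ΣG = 5.89 × (0.01681/0.8724) = 5.89 × 0.01927 = 0.1135 A.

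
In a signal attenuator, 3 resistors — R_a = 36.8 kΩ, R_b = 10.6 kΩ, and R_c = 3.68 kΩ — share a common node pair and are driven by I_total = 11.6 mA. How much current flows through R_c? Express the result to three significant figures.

Total conductance ΣG = 1/36.8 + 1/10.6 + 1/3.68 = 0.3933 (units of 1/kΩ).
R_c takes the fraction G_k/ΣG = 0.2717/0.3933 = 0.6910, so I = 11.6 × 0.6910 = 8.016 mA.

I ≈ 8.02 mA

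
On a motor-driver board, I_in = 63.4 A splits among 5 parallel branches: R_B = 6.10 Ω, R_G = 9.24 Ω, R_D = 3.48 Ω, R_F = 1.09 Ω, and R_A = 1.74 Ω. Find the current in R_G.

I ≈ 3.34 A

Total conductance ΣG = 1/6.10 + 1/9.24 + 1/3.48 + 1/1.09 + 1/1.74 = 2.052 (units of 1/Ω).
By the current-divider rule, I = I_in · G_k/ΣG = 63.4 × 0.05275 = 3.344 A.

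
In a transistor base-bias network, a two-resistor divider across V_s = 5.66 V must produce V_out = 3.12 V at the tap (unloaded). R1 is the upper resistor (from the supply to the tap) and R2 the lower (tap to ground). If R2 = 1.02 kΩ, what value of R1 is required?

V_out/V_s = R2/(R1+R2) = 0.5512.
So R1 = R2 · (V_s/V_out − 1) = 1.02 × (5.66/3.12 − 1) = 1.02 × 0.8141 = 0.8304 kΩ.

R1 ≈ 0.830 kΩ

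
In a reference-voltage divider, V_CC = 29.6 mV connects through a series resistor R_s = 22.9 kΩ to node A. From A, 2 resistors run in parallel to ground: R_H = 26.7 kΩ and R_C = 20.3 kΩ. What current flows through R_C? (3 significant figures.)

Combine the parallel branches: R_p = (1/26.7 + 1/20.3)⁻¹ = 11.53 kΩ.
Node voltage V_A = V_CC · R_p/(R_s + R_p) = 29.6 × 0.3349 = 9.914 mV.
I(R_C) = V_A / R_C = 9.914/20.3 = 0.4884 µA.
(Check via current divider: I_total = 0.8597 µA; share G_k/ΣG = 0.5681 → same result.)

I ≈ 0.488 µA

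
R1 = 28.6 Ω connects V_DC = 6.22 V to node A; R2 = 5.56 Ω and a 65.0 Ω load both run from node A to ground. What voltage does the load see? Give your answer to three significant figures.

V_out ≈ 0.945 V

First combine the lower leg with the load: R2 ‖ R_L = 5.122 Ω.
Then V_out = V_DC · R2'/(R1 + R2') = 6.22 × 5.122/33.72 = 0.9447 V.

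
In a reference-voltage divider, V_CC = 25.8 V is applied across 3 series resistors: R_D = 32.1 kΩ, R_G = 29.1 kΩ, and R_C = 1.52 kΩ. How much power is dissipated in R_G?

P ≈ 4.92 mW

Series current I = V_CC/ΣR = 25.8/62.72 = 0.4114 mA.
V(R_G) = I·R = 11.97 V; P = V·I = 11.97 × 0.4114 = 4.924 mW.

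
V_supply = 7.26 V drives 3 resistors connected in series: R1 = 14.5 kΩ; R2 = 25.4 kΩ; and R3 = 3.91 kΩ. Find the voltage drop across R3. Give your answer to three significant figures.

V ≈ 0.648 V

ΣR = 14.5 + 25.4 + 3.91 = 43.81 kΩ.
By the voltage-divider rule, V = 7.26 × 3.910/43.81 = 0.6479 V.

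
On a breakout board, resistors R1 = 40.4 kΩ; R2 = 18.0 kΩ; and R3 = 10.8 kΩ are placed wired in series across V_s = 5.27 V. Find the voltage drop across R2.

V ≈ 1.37 V

Total series resistance ΣR = 40.4 + 18.0 + 10.8 = 69.20 kΩ.
Voltage divider: V = V_s · (18.00 / 69.20) = 5.27 × 0.2601 = 1.371 V.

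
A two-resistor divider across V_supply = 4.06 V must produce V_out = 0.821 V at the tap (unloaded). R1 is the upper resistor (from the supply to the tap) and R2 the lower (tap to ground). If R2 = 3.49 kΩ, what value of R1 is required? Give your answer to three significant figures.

R1 ≈ 13.8 kΩ

The divider ratio is R2/(R1+R2) = 0.821/4.06 = 0.2022.
So R1 = R2 · (V_supply/V_out − 1) = 3.49 × (4.06/0.821 − 1) = 3.49 × 3.945 = 13.77 kΩ.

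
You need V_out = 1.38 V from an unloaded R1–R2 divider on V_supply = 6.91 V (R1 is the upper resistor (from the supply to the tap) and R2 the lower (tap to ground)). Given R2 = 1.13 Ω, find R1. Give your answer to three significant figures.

V_out/V_supply = R2/(R1+R2) = 0.1997.
Rearranging, R1 = R2·(1−k)/k = 1.13 × 4.007 = 4.528 Ω.

R1 ≈ 4.53 Ω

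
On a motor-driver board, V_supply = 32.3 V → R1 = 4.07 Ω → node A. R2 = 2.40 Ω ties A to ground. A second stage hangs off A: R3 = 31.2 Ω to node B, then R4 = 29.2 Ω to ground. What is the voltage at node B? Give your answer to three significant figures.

V_B ≈ 5.65 V

Node A sees R2 in parallel with the series input of stage 2, R3 + R4 = 60.40 Ω.
R2 ‖ (R3+R4) = 2.308 Ω.
So V_A = 32.3 × 0.3619 = 11.69 V.
Stage 2 is unloaded, so V_B = V_A · R4/(R3+R4) = 11.69 × 29.2/60.40 = 5.651 V.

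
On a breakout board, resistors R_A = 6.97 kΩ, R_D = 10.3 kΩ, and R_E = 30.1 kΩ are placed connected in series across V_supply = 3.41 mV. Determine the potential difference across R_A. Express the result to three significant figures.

Total series resistance ΣR = 6.97 + 10.3 + 30.1 = 47.37 kΩ.
By the voltage-divider rule, V = 3.41 × 6.970/47.37 = 0.5017 mV.

V ≈ 0.502 mV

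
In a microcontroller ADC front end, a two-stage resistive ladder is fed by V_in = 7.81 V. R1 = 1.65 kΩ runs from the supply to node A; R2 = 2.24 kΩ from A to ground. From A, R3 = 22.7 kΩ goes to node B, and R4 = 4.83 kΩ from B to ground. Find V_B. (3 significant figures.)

V_B ≈ 0.763 V

The second stage (R3 + R4 = 27.53 kΩ) loads node A in parallel with R2.
Effective lower resistance at A: R2 ‖ 27.53 = 2.071 kΩ.
V_A = 7.81 × 2.071/(1.65 + 2.071) = 4.347 V.
Stage 2 is unloaded, so V_B = V_A · R4/(R3+R4) = 4.347 × 4.83/27.53 = 0.7627 V.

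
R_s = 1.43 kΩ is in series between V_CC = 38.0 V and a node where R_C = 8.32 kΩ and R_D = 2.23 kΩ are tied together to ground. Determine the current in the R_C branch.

Equivalent of the parallel group: R_p = 1.759 kΩ.
V_A by voltage divider: V_A = 38.0 × 1.759/(1.43 + 1.759) = 20.96 V.
Branch current I = V_A/R_C = 20.96/8.32 = 2.519 mA.

I ≈ 2.52 mA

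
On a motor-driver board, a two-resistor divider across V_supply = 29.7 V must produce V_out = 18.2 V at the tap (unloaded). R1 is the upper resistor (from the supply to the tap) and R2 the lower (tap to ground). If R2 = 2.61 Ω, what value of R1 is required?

R1 ≈ 1.65 Ω

V_out/V_supply = R2/(R1+R2) = 0.6128.
Rearranging, R1 = R2·(1−k)/k = 2.61 × 0.6319 = 1.649 Ω.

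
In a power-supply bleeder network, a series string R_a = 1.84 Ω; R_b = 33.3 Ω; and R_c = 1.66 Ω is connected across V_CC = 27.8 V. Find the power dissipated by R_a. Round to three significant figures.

P ≈ 1.05 W

The common current is I = 27.8/36.80 = 0.7554 A.
P = I²R = 0.5707 × 1.84 = 1.050 W.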